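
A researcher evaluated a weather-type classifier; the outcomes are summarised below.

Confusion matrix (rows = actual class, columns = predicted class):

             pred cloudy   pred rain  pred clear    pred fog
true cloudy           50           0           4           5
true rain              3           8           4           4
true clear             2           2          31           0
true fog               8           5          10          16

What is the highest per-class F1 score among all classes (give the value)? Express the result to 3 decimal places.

Per-class F1 score (2·TP/(2·TP+FP+FN)):
  cloudy: TP=50, FP=3+2+8=13, FN=0+4+5=9 → 100/122 = 0.8197
  rain: TP=8, FP=0+2+5=7, FN=3+4+4=11 → 16/34 = 0.4706
  clear: TP=31, FP=4+4+10=18, FN=2+2+0=4 → 62/84 = 0.7381
  fog: TP=16, FP=5+4+0=9, FN=8+5+10=23 → 32/64 = 0.5000
Highest is class 'cloudy' with F1 score = 0.820.

0.820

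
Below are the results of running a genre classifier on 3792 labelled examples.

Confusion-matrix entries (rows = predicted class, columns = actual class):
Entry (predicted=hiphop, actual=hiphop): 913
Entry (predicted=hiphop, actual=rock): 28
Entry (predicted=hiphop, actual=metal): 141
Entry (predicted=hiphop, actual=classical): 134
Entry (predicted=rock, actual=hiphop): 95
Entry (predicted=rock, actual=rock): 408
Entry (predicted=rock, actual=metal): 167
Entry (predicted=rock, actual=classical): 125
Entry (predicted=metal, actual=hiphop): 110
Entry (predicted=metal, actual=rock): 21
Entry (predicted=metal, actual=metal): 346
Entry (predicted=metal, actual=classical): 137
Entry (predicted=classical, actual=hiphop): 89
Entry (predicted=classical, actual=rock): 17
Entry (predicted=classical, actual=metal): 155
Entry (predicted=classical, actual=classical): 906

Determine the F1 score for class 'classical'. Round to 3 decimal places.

F1 score = 2·TP/(2·TP+FP+FN).
classical: TP=906, FP=89+17+155=261, FN=134+125+137=396 → 1812/2469 = 0.7339

0.734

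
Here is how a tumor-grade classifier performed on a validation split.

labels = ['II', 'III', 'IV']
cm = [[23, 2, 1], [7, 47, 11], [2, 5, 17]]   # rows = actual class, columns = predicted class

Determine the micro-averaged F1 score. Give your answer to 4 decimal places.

Micro-averaging pools counts across classes: ΣTP=87, ΣFP=28, ΣFN=28.
Micro-F1 score = 2·TP/(2·TP+FP+FN) on pooled counts = 0.7565 (equals overall accuracy in single-label multiclass).

0.7565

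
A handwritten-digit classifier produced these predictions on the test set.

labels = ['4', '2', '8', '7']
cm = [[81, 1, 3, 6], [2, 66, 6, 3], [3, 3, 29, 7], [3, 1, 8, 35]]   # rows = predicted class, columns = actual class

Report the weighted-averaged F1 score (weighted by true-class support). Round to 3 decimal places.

0.818

Per-class F1 score (2·TP/(2·TP+FP+FN)):
  4: TP=81, FP=1+3+6=10, FN=2+3+3=8 → 162/180 = 0.9000
  2: TP=66, FP=2+6+3=11, FN=1+3+1=5 → 132/148 = 0.8919
  8: TP=29, FP=3+3+7=13, FN=3+6+8=17 → 58/88 = 0.6591
  7: TP=35, FP=3+1+8=12, FN=6+3+7=16 → 70/98 = 0.7143
Weighted-F1 score = Σ (supportᵢ/N)·F1 scoreᵢ with N=257: (89/257)·0.9000 + (71/257)·0.8919 + (46/257)·0.6591 + (51/257)·0.7143 = 0.818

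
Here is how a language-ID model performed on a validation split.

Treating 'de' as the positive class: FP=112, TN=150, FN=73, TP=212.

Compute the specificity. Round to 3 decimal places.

0.573

Specificity = TN/(TN+FP) = 150/(150+112) = 0.573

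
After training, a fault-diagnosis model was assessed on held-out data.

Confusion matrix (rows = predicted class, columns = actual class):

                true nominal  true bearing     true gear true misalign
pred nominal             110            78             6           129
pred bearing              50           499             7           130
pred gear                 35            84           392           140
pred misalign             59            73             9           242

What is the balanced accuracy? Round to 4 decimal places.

0.6093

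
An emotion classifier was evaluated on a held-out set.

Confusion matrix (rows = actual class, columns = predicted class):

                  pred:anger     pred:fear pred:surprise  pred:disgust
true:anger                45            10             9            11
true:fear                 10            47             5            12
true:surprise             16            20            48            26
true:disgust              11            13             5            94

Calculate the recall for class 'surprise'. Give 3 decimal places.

0.436

Treat 'surprise' as positive and all other classes as negative.
recall = TP/(TP+FN).
surprise: TP=48, FN=16+20+26=62 → 48/110 = 0.4364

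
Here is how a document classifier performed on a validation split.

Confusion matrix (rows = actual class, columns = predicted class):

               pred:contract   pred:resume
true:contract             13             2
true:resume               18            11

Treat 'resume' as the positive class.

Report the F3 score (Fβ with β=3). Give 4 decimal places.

0.4015

Fβ = (1+β²)·TP / ((1+β²)·TP + β²·FN + FP), with β²=9
= 10·11 / (10·11 + 9·18 + 2) = 0.4015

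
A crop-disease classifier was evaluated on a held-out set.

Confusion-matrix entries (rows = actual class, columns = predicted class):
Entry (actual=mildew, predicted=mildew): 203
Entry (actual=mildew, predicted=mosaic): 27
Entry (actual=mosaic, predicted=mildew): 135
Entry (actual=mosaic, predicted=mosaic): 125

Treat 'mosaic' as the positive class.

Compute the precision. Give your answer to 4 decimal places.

0.8224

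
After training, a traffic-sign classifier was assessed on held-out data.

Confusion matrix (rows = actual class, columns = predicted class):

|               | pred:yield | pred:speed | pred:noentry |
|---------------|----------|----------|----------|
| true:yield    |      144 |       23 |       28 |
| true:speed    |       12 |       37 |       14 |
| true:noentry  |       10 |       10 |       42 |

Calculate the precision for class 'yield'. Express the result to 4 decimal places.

0.8675

One-vs-rest for 'yield': TP = diagonal; FP = other classes predicted 'yield'; FN = 'yield' predicted as other.
precision = TP/(TP+FP).
yield: TP=144, FP=12+10=22 → 144/166 = 0.86747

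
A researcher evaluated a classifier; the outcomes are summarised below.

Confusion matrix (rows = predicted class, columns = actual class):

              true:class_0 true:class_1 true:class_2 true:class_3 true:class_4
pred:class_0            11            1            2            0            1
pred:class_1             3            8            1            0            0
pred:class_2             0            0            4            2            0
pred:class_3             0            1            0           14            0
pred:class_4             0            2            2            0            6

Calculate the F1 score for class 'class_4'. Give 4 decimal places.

One-vs-rest for 'class_4': TP = diagonal; FP = other classes predicted 'class_4'; FN = 'class_4' predicted as other.
F1 score = 2·TP/(2·TP+FP+FN).
class_4: TP=6, FP=0+2+2+0=4, FN=1+0+0+0=1 → 12/17 = 0.70588

0.7059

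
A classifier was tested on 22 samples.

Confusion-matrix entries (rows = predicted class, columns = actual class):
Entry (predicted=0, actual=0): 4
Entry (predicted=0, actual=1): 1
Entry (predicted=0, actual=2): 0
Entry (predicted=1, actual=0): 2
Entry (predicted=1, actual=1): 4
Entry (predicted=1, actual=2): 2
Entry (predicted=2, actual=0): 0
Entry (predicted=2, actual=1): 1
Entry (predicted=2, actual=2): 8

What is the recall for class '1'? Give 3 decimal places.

0.667

recall = TP/(TP+FN).
1: TP=4, FN=1+1=2 → 4/6 = 0.6667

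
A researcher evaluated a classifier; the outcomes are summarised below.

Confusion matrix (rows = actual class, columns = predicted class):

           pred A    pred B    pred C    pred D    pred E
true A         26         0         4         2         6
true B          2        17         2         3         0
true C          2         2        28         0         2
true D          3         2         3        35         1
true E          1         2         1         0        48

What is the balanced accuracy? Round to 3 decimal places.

0.787

Balanced accuracy = mean of per-class recall.
  A: recall = 26/38 = 0.6842
  B: recall = 17/24 = 0.7083
  C: recall = 28/34 = 0.8235
  D: recall = 35/44 = 0.7955
  E: recall = 48/52 = 0.9231
Mean = (0.6842 + 0.7083 + 0.8235 + 0.7955 + 0.9231) / 5 = 0.787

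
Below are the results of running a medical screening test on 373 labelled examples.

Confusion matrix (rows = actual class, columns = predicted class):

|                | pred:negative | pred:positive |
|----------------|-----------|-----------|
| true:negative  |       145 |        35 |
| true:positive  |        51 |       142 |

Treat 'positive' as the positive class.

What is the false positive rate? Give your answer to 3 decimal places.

0.194

FPR = FP/(FP+TN) = 35/(35+145) = 0.194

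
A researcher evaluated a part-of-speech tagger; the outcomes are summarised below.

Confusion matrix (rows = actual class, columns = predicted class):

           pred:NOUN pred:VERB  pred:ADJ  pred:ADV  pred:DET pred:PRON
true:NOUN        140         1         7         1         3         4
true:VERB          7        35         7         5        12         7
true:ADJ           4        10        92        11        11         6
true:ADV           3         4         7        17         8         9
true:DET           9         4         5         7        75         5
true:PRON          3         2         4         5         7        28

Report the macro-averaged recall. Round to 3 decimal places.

0.617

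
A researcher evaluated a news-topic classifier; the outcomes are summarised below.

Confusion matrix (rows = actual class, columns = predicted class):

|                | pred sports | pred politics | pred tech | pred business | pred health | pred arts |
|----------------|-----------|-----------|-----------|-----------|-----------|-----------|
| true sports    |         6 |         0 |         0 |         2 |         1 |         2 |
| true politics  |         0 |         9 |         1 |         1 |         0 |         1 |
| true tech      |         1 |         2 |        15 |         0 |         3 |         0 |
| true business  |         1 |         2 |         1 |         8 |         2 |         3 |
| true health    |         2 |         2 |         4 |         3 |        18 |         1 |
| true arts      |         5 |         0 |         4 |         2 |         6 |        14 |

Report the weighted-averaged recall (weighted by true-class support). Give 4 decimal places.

Per-class recall (TP/(TP+FN)):
  sports: TP=6, FN=0+0+2+1+2=5 → 6/11 = 0.54545
  politics: TP=9, FN=0+1+1+0+1=3 → 9/12 = 0.75000
  tech: TP=15, FN=1+2+0+3+0=6 → 15/21 = 0.71429
  business: TP=8, FN=1+2+1+2+3=9 → 8/17 = 0.47059
  health: TP=18, FN=2+2+4+3+1=12 → 18/30 = 0.60000
  arts: TP=14, FN=5+0+4+2+6=17 → 14/31 = 0.45161
Weighted-recall = Σ (supportᵢ/N)·recallᵢ with N=122: (11/122)·0.54545 + (12/122)·0.75000 + (21/122)·0.71429 + (17/122)·0.47059 + (30/122)·0.60000 + (31/122)·0.45161 = 0.5738

0.5738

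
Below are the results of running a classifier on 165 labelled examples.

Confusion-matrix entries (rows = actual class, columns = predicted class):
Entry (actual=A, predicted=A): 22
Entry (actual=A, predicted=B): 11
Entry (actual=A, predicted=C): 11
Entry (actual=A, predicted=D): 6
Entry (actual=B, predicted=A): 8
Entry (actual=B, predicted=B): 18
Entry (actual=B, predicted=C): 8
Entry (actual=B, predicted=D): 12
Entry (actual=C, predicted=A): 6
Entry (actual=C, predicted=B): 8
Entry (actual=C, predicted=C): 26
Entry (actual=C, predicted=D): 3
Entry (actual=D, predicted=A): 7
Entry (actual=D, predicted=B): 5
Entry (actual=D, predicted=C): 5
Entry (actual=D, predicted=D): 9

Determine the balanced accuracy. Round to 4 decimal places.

0.4455

Balanced accuracy = mean of per-class recall.
  A: recall = 22/50 = 0.44000
  B: recall = 18/46 = 0.39130
  C: recall = 26/43 = 0.60465
  D: recall = 9/26 = 0.34615
Mean = (0.44000 + 0.39130 + 0.60465 + 0.34615) / 4 = 0.4455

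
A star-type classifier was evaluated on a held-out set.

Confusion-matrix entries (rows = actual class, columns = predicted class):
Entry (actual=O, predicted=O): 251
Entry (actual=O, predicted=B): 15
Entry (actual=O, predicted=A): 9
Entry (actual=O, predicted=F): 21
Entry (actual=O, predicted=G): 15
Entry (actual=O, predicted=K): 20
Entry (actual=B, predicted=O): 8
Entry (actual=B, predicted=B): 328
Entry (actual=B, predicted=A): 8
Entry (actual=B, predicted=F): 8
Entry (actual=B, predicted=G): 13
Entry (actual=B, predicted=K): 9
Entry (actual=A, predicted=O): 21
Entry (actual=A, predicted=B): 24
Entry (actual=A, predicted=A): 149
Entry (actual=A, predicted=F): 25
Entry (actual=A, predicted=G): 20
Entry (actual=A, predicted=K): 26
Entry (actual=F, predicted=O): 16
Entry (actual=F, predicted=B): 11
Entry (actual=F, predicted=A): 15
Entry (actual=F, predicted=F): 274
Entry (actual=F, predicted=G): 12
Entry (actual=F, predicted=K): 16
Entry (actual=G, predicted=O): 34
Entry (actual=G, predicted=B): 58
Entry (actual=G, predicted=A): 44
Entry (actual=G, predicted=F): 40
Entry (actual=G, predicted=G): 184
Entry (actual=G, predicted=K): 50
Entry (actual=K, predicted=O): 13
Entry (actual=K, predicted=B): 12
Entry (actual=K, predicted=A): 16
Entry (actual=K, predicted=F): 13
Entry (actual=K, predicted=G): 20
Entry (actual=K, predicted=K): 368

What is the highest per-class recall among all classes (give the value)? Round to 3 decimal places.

Per-class recall (TP/(TP+FN)):
  O: TP=251, FN=15+9+21+15+20=80 → 251/331 = 0.7583
  B: TP=328, FN=8+8+8+13+9=46 → 328/374 = 0.8770
  A: TP=149, FN=21+24+25+20+26=116 → 149/265 = 0.5623
  F: TP=274, FN=16+11+15+12+16=70 → 274/344 = 0.7965
  G: TP=184, FN=34+58+44+40+50=226 → 184/410 = 0.4488
  K: TP=368, FN=13+12+16+13+20=74 → 368/442 = 0.8326
Highest is class 'B' with recall = 0.877.

0.877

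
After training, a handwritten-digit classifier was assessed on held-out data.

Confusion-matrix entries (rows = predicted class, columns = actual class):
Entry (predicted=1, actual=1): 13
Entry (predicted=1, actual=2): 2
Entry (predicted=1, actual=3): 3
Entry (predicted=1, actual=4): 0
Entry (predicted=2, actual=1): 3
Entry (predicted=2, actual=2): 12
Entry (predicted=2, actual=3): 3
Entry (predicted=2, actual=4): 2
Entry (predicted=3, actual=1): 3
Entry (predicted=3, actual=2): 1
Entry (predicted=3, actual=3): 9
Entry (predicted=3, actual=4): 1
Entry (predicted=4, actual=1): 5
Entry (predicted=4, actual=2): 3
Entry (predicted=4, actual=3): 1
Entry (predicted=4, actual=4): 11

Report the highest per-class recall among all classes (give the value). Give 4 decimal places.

Per-class recall (TP/(TP+FN)):
  1: TP=13, FN=3+3+5=11 → 13/24 = 0.54167
  2: TP=12, FN=2+1+3=6 → 12/18 = 0.66667
  3: TP=9, FN=3+3+1=7 → 9/16 = 0.56250
  4: TP=11, FN=0+2+1=3 → 11/14 = 0.78571
Highest is class '4' with recall = 0.7857.

0.7857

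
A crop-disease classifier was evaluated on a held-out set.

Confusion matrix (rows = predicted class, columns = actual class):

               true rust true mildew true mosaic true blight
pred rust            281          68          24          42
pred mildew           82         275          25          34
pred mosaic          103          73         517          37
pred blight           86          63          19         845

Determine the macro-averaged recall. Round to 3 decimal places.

Per-class recall (TP/(TP+FN)):
  rust: TP=281, FN=82+103+86=271 → 281/552 = 0.5091
  mildew: TP=275, FN=68+73+63=204 → 275/479 = 0.5741
  mosaic: TP=517, FN=24+25+19=68 → 517/585 = 0.8838
  blight: TP=845, FN=42+34+37=113 → 845/958 = 0.8820
Macro-recall = mean = (0.5091 + 0.5741 + 0.8838 + 0.8820) / 4 = 0.712

0.712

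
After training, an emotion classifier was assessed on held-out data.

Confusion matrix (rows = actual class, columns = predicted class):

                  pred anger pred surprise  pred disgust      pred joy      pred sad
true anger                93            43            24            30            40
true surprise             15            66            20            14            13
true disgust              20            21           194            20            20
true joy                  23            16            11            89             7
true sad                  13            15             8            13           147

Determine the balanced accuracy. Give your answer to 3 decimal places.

Balanced accuracy = mean of per-class recall.
  anger: recall = 93/230 = 0.4043
  surprise: recall = 66/128 = 0.5156
  disgust: recall = 194/275 = 0.7055
  joy: recall = 89/146 = 0.6096
  sad: recall = 147/196 = 0.7500
Mean = (0.4043 + 0.5156 + 0.7055 + 0.6096 + 0.7500) / 5 = 0.597

0.597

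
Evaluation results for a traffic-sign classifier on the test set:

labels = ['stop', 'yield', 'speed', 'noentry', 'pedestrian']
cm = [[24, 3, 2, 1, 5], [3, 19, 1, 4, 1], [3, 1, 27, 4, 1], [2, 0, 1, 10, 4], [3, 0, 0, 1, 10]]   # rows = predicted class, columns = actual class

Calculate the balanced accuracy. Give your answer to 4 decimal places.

0.6718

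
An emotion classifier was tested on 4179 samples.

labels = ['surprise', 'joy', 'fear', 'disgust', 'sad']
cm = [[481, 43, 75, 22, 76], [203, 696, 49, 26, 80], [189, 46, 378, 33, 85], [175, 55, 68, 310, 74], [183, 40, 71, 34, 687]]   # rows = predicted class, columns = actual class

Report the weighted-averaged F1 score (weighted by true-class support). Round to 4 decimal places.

Per-class F1 score (2·TP/(2·TP+FP+FN)):
  surprise: TP=481, FP=43+75+22+76=216, FN=203+189+175+183=750 → 962/1928 = 0.49896
  joy: TP=696, FP=203+49+26+80=358, FN=43+46+55+40=184 → 1392/1934 = 0.71975
  fear: TP=378, FP=189+46+33+85=353, FN=75+49+68+71=263 → 756/1372 = 0.55102
  disgust: TP=310, FP=175+55+68+74=372, FN=22+26+33+34=115 → 620/1107 = 0.56007
  sad: TP=687, FP=183+40+71+34=328, FN=76+80+85+74=315 → 1374/2017 = 0.68121
Weighted-F1 score = Σ (supportᵢ/N)·F1 scoreᵢ with N=4179: (1231/4179)·0.49896 + (880/4179)·0.71975 + (641/4179)·0.55102 + (425/4179)·0.56007 + (1002/4179)·0.68121 = 0.6034

0.6034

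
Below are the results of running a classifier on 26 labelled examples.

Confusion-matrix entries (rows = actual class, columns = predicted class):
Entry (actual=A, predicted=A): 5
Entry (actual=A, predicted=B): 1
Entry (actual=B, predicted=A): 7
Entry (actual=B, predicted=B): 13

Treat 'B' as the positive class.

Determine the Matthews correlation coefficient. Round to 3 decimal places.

0.408

MCC = (TP·TN − FP·FN) / √((TP+FP)(TP+FN)(TN+FP)(TN+FN))
Numerator = 13·5 − 1·7 = 58
Denominator = √(14·20·6·12) = √20160 = 141.9859
MCC = 58 / 141.9859 = 0.408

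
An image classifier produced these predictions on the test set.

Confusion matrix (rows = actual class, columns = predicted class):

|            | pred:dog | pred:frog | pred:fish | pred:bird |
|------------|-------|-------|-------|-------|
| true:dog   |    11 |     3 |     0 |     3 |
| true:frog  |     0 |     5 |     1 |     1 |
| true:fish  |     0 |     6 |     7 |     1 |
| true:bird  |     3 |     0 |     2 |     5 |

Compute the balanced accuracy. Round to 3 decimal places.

0.590

Balanced accuracy = mean of per-class recall.
  dog: recall = 11/17 = 0.6471
  frog: recall = 5/7 = 0.7143
  fish: recall = 7/14 = 0.5000
  bird: recall = 5/10 = 0.5000
Mean = (0.6471 + 0.7143 + 0.5000 + 0.5000) / 4 = 0.590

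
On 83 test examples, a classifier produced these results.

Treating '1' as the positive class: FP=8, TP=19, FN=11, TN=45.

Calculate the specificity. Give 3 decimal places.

Specificity = TN/(TN+FP) = 45/(45+8) = 0.849

0.849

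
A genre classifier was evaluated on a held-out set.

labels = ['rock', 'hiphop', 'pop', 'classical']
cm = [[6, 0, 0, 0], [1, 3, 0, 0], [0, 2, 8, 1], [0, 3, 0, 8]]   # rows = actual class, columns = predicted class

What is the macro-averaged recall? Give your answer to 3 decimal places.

0.801

Per-class recall (TP/(TP+FN)):
  rock: TP=6, FN=0+0+0=0 → 6/6 = 1.0000
  hiphop: TP=3, FN=1+0+0=1 → 3/4 = 0.7500
  pop: TP=8, FN=0+2+1=3 → 8/11 = 0.7273
  classical: TP=8, FN=0+3+0=3 → 8/11 = 0.7273
Macro-recall = mean = (1.0000 + 0.7500 + 0.7273 + 0.7273) / 4 = 0.801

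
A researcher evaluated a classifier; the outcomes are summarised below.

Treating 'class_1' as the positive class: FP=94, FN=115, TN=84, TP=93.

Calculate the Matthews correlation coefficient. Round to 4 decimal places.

-0.0808

MCC = (TP·TN − FP·FN) / √((TP+FP)(TP+FN)(TN+FP)(TN+FN))
Numerator = 93·84 − 94·115 = -2998
Denominator = √(187·208·178·199) = √1377774112 = 37118.3797
MCC = -2998 / 37118.3797 = -0.0808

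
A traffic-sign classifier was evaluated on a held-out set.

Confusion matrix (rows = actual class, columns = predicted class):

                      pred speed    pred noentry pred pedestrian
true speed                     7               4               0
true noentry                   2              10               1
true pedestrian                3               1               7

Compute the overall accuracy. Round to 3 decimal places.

0.686

Accuracy = trace / total = (7+10+7=24) / 35 = 24/35 = 0.686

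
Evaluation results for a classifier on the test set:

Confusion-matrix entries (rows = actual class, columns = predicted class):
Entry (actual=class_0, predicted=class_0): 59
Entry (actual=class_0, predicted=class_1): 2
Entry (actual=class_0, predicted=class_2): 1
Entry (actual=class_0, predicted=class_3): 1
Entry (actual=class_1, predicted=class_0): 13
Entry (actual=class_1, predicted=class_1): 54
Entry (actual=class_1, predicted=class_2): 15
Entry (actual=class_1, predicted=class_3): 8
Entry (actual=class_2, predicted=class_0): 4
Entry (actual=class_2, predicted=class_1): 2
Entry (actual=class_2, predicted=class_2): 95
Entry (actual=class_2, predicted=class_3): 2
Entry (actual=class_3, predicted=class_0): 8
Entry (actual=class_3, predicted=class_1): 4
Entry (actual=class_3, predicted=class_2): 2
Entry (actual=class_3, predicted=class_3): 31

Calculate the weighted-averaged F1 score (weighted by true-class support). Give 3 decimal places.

Per-class F1 score (2·TP/(2·TP+FP+FN)):
  class_0: TP=59, FP=13+4+8=25, FN=2+1+1=4 → 118/147 = 0.8027
  class_1: TP=54, FP=2+2+4=8, FN=13+15+8=36 → 108/152 = 0.7105
  class_2: TP=95, FP=1+15+2=18, FN=4+2+2=8 → 190/216 = 0.8796
  class_3: TP=31, FP=1+8+2=11, FN=8+4+2=14 → 62/87 = 0.7126
Weighted-F1 score = Σ (supportᵢ/N)·F1 scoreᵢ with N=301: (63/301)·0.8027 + (90/301)·0.7105 + (103/301)·0.8796 + (45/301)·0.7126 = 0.788

0.788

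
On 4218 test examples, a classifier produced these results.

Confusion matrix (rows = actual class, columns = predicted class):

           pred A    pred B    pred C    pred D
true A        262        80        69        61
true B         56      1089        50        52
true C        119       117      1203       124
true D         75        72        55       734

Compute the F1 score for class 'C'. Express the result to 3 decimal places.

0.818

One-vs-rest for 'C': TP = diagonal; FP = other classes predicted 'C'; FN = 'C' predicted as other.
F1 score = 2·TP/(2·TP+FP+FN).
C: TP=1203, FP=69+50+55=174, FN=119+117+124=360 → 2406/2940 = 0.8184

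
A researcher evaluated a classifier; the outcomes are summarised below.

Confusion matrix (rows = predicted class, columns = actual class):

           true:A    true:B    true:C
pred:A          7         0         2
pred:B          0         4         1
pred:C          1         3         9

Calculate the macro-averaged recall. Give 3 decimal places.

Per-class recall (TP/(TP+FN)):
  A: TP=7, FN=0+1=1 → 7/8 = 0.8750
  B: TP=4, FN=0+3=3 → 4/7 = 0.5714
  C: TP=9, FN=2+1=3 → 9/12 = 0.7500
Macro-recall = mean = (0.8750 + 0.5714 + 0.7500) / 3 = 0.732

0.732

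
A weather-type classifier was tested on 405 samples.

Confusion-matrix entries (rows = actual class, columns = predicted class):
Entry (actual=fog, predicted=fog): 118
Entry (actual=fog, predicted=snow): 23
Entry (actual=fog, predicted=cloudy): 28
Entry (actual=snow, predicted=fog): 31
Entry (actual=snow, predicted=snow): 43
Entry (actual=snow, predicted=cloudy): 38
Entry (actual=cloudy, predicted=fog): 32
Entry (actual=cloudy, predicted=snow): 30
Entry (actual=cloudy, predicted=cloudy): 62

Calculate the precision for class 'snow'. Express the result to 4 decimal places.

0.4479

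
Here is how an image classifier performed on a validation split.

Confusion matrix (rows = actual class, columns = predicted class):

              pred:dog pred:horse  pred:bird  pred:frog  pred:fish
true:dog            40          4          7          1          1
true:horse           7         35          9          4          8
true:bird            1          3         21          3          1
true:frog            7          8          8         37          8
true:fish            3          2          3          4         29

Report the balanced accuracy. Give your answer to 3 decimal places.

0.657

Balanced accuracy = mean of per-class recall.
  dog: recall = 40/53 = 0.7547
  horse: recall = 35/63 = 0.5556
  bird: recall = 21/29 = 0.7241
  frog: recall = 37/68 = 0.5441
  fish: recall = 29/41 = 0.7073
Mean = (0.7547 + 0.5556 + 0.7241 + 0.5441 + 0.7073) / 5 = 0.657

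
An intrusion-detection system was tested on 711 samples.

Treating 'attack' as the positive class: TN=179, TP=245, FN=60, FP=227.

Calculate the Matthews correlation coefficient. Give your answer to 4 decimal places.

MCC = (TP·TN − FP·FN) / √((TP+FP)(TP+FN)(TN+FP)(TN+FN))
Numerator = 245·179 − 227·60 = 30235
Denominator = √(472·305·406·239) = √13969014640 = 118190.5861
MCC = 30235 / 118190.5861 = 0.2558

0.2558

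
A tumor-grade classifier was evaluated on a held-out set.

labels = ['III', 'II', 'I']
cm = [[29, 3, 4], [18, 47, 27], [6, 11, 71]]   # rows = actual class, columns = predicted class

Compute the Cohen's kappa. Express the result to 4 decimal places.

Observed agreement pₒ = trace/N = 147/216 = 0.68056
Expected agreement pₑ = Σ (rowᵢ·colᵢ)/N² = (36·53 + 92·61 + 88·102)/216² = 0.35357
κ = (pₒ − pₑ)/(1 − pₑ) = (0.68056 − 0.35357)/(1 − 0.35357) = 0.5058

0.5058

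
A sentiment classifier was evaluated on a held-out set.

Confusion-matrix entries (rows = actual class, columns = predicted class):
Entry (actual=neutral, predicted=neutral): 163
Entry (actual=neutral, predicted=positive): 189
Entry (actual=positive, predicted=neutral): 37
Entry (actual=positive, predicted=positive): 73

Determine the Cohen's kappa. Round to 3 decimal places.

Observed agreement pₒ = trace/N = 236/462 = 0.5108
Expected agreement pₑ = Σ (rowᵢ·colᵢ)/N² = (352·200 + 110·262)/462² = 0.4649
κ = (pₒ − pₑ)/(1 − pₑ) = (0.5108 − 0.4649)/(1 − 0.4649) = 0.086

0.086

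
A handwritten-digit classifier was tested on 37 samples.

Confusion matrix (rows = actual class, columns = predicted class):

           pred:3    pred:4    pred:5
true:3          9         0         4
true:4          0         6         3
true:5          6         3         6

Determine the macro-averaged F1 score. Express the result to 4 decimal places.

Per-class F1 score (2·TP/(2·TP+FP+FN)):
  3: TP=9, FP=0+6=6, FN=0+4=4 → 18/28 = 0.64286
  4: TP=6, FP=0+3=3, FN=0+3=3 → 12/18 = 0.66667
  5: TP=6, FP=4+3=7, FN=6+3=9 → 12/28 = 0.42857
Macro-F1 score = mean = (0.64286 + 0.66667 + 0.42857) / 3 = 0.5794

0.5794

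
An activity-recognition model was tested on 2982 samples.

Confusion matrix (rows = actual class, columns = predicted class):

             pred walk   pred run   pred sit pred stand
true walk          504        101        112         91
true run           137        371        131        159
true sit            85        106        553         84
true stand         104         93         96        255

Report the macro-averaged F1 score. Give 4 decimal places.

Per-class F1 score (2·TP/(2·TP+FP+FN)):
  walk: TP=504, FP=137+85+104=326, FN=101+112+91=304 → 1008/1638 = 0.61538
  run: TP=371, FP=101+106+93=300, FN=137+131+159=427 → 742/1469 = 0.50511
  sit: TP=553, FP=112+131+96=339, FN=85+106+84=275 → 1106/1720 = 0.64302
  stand: TP=255, FP=91+159+84=334, FN=104+93+96=293 → 510/1137 = 0.44855
Macro-F1 score = mean = (0.61538 + 0.50511 + 0.64302 + 0.44855) / 4 = 0.5530

0.5530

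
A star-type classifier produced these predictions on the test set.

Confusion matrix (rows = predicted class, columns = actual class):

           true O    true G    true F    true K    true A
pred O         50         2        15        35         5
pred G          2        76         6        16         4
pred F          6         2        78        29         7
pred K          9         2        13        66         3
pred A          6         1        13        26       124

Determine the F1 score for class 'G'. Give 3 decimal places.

0.813

F1 score = 2·TP/(2·TP+FP+FN).
G: TP=76, FP=2+6+16+4=28, FN=2+2+2+1=7 → 152/187 = 0.8128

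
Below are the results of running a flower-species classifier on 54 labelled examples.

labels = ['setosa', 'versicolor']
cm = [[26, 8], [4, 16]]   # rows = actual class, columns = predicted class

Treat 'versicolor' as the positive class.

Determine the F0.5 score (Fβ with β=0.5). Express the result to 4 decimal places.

Fβ = (1+β²)·TP / ((1+β²)·TP + β²·FN + FP), with β²=1/4
= 1.25·16 / (1.25·16 + 0.25·4 + 8) = 0.6897

0.6897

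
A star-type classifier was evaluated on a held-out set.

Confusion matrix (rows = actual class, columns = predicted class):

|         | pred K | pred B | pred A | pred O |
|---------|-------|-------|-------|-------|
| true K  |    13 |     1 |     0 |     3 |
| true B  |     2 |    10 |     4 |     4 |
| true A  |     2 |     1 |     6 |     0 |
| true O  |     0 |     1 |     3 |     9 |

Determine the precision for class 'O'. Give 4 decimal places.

0.5625

Treat 'O' as positive and all other classes as negative.
precision = TP/(TP+FP).
O: TP=9, FP=3+4+0=7 → 9/16 = 0.56250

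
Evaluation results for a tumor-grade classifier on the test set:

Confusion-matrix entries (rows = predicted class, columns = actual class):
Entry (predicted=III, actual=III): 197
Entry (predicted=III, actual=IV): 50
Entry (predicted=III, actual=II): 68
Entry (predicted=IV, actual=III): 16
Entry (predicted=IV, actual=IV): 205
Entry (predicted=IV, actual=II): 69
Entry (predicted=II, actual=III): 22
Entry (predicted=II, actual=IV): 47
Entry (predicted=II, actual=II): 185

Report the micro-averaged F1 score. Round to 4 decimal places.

0.6834

Micro-averaging pools counts across classes: ΣTP=587, ΣFP=272, ΣFN=272.
Micro-F1 score = 2·TP/(2·TP+FP+FN) on pooled counts = 0.6834 (equals overall accuracy in single-label multiclass).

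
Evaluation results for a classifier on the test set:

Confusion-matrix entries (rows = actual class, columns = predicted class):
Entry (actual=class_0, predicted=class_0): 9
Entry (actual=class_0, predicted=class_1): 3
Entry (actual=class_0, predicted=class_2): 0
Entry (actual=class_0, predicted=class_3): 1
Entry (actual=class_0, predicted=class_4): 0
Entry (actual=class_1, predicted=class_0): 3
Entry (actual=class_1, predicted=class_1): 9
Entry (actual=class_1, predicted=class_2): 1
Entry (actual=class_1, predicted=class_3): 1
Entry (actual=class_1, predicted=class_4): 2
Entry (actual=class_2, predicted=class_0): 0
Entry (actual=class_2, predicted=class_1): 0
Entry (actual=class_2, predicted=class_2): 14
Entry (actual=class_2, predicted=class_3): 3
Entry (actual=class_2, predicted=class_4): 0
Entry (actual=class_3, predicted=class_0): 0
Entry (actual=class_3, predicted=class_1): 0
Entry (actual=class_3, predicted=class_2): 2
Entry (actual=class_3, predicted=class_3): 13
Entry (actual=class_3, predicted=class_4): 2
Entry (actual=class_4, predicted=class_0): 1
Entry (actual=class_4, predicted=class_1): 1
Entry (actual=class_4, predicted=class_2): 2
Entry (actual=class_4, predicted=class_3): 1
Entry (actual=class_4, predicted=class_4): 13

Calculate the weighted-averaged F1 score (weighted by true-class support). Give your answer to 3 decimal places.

0.714

Per-class F1 score (2·TP/(2·TP+FP+FN)):
  class_0: TP=9, FP=3+0+0+1=4, FN=3+0+1+0=4 → 18/26 = 0.6923
  class_1: TP=9, FP=3+0+0+1=4, FN=3+1+1+2=7 → 18/29 = 0.6207
  class_2: TP=14, FP=0+1+2+2=5, FN=0+0+3+0=3 → 28/36 = 0.7778
  class_3: TP=13, FP=1+1+3+1=6, FN=0+0+2+2=4 → 26/36 = 0.7222
  class_4: TP=13, FP=0+2+0+2=4, FN=1+1+2+1=5 → 26/35 = 0.7429
Weighted-F1 score = Σ (supportᵢ/N)·F1 scoreᵢ with N=81: (13/81)·0.6923 + (16/81)·0.6207 + (17/81)·0.7778 + (17/81)·0.7222 + (18/81)·0.7429 = 0.714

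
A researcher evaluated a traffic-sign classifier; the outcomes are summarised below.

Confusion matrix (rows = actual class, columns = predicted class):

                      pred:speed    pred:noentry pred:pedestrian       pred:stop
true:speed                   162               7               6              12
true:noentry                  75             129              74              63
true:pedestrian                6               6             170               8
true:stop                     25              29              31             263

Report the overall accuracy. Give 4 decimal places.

Accuracy = trace / total = (162+129+170+263=724) / 1066 = 724/1066 = 0.6792

0.6792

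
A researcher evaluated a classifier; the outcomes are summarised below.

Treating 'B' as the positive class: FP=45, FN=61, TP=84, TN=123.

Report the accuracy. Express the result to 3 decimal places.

0.661

Accuracy = (TP+TN)/N = (84+123)/313 = 0.661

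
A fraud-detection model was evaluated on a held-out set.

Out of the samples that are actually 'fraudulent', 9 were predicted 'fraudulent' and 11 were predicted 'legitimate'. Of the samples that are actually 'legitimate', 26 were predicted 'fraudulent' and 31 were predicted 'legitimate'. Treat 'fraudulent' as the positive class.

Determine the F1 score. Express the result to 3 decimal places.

0.327

Precision = TP/(TP+FP) = 9/35 = 0.2571
Recall = TP/(TP+FN) = 9/20 = 0.4500
F1 = 2·TP/(2·TP+FP+FN) = 18/55 = 0.327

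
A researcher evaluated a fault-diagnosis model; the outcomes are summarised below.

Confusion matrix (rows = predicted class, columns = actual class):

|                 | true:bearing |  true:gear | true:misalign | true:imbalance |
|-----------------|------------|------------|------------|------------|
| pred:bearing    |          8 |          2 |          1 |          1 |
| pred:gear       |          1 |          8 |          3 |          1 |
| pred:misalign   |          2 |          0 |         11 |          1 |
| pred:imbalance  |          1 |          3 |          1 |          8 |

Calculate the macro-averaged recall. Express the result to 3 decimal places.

0.674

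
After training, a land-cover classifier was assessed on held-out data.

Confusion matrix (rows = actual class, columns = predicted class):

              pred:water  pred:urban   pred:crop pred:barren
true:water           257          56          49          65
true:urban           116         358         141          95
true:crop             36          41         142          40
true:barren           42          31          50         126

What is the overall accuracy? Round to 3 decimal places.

0.537

Accuracy = trace / total = (257+358+142+126=883) / 1645 = 883/1645 = 0.537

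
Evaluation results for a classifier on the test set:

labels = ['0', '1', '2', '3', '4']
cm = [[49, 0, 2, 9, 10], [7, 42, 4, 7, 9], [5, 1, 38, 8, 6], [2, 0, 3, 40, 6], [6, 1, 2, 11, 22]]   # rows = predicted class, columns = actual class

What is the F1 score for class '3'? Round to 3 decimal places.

Treat '3' as positive and all other classes as negative.
F1 score = 2·TP/(2·TP+FP+FN).
3: TP=40, FP=2+0+3+6=11, FN=9+7+8+11=35 → 80/126 = 0.6349

0.635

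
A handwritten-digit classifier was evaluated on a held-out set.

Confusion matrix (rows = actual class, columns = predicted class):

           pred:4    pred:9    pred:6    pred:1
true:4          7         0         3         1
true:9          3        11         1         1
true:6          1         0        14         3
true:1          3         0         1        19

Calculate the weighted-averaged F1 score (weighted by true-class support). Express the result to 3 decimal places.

0.756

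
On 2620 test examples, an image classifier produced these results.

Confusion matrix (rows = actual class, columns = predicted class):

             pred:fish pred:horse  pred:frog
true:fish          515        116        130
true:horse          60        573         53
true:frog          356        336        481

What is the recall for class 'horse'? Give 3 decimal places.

Treat 'horse' as positive and all other classes as negative.
recall = TP/(TP+FN).
horse: TP=573, FN=60+53=113 → 573/686 = 0.8353

0.835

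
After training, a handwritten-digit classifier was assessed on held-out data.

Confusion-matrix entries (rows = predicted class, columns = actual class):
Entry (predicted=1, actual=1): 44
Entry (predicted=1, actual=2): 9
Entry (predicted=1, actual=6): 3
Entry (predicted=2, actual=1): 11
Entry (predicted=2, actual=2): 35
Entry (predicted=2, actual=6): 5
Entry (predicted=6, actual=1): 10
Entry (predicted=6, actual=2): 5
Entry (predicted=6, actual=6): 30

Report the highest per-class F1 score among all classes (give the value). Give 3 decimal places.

0.727

Per-class F1 score (2·TP/(2·TP+FP+FN)):
  1: TP=44, FP=9+3=12, FN=11+10=21 → 88/121 = 0.7273
  2: TP=35, FP=11+5=16, FN=9+5=14 → 70/100 = 0.7000
  6: TP=30, FP=10+5=15, FN=3+5=8 → 60/83 = 0.7229
Highest is class '1' with F1 score = 0.727.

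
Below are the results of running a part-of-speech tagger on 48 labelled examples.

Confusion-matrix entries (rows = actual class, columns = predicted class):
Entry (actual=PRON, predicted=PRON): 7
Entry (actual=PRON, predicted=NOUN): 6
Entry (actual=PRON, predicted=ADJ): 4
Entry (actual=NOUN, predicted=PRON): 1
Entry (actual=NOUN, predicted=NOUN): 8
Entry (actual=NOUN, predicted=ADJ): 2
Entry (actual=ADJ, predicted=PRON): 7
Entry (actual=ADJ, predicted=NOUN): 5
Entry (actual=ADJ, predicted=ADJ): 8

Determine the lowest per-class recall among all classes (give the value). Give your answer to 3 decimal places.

Per-class recall (TP/(TP+FN)):
  PRON: TP=7, FN=6+4=10 → 7/17 = 0.4118
  NOUN: TP=8, FN=1+2=3 → 8/11 = 0.7273
  ADJ: TP=8, FN=7+5=12 → 8/20 = 0.4000
Lowest is class 'ADJ' with recall = 0.400.

0.400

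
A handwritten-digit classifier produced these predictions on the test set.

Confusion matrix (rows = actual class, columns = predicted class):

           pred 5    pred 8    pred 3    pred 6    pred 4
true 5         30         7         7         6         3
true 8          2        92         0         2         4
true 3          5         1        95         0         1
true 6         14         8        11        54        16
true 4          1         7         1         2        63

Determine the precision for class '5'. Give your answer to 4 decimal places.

Treat '5' as positive and all other classes as negative.
precision = TP/(TP+FP).
5: TP=30, FP=2+5+14+1=22 → 30/52 = 0.57692

0.5769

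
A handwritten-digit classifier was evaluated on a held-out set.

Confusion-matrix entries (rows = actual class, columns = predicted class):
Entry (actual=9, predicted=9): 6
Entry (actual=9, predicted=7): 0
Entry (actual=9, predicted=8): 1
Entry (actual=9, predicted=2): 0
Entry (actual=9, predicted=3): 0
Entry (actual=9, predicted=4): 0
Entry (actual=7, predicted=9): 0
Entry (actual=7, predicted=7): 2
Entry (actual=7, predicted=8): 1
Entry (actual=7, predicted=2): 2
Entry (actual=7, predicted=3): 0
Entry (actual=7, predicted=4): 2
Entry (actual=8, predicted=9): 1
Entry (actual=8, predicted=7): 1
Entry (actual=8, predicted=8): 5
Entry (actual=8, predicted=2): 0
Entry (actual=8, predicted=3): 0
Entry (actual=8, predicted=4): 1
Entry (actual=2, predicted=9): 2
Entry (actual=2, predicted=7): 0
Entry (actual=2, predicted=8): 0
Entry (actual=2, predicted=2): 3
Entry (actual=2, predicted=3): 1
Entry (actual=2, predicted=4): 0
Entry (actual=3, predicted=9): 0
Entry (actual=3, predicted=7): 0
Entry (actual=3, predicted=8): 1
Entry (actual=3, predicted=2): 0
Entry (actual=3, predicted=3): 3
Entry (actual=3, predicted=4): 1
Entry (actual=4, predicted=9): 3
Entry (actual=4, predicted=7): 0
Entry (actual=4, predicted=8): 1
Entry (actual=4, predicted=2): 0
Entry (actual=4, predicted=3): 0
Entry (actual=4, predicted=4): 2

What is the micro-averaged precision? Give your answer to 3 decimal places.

0.538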